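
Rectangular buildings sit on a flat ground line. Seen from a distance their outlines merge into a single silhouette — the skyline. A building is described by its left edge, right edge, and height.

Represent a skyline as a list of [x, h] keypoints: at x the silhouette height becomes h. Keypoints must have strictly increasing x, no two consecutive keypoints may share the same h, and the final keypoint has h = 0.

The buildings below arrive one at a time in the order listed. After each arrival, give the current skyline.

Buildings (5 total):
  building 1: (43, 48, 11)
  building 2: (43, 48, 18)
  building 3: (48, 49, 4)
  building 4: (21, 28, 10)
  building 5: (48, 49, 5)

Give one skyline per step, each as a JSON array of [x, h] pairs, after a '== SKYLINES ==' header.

== SKYLINES ==
[[43,11],[48,0]]
[[43,18],[48,0]]
[[43,18],[48,4],[49,0]]
[[21,10],[28,0],[43,18],[48,4],[49,0]]
[[21,10],[28,0],[43,18],[48,5],[49,0]]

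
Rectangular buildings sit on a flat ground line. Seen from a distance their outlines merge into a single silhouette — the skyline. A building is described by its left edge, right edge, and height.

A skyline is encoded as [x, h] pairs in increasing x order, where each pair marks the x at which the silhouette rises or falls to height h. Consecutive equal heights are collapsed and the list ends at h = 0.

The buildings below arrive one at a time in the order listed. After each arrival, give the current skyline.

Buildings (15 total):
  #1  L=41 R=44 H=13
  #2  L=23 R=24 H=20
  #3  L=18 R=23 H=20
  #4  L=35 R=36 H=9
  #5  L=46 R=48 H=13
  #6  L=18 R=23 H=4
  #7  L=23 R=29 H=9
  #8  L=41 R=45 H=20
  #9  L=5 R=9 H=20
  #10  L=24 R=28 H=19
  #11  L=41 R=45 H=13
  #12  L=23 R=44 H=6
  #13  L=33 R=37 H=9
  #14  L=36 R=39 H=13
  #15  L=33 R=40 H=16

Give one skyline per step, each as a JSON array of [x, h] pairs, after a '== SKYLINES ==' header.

== SKYLINES ==
[[41,13],[44,0]]
[[23,20],[24,0],[41,13],[44,0]]
[[18,20],[24,0],[41,13],[44,0]]
[[18,20],[24,0],[35,9],[36,0],[41,13],[44,0]]
[[18,20],[24,0],[35,9],[36,0],[41,13],[44,0],[46,13],[48,0]]
[[18,20],[24,0],[35,9],[36,0],[41,13],[44,0],[46,13],[48,0]]
[[18,20],[24,9],[29,0],[35,9],[36,0],[41,13],[44,0],[46,13],[48,0]]
[[18,20],[24,9],[29,0],[35,9],[36,0],[41,20],[45,0],[46,13],[48,0]]
[[5,20],[9,0],[18,20],[24,9],[29,0],[35,9],[36,0],[41,20],[45,0],[46,13],[48,0]]
[[5,20],[9,0],[18,20],[24,19],[28,9],[29,0],[35,9],[36,0],[41,20],[45,0],[46,13],[48,0]]
[[5,20],[9,0],[18,20],[24,19],[28,9],[29,0],[35,9],[36,0],[41,20],[45,0],[46,13],[48,0]]
[[5,20],[9,0],[18,20],[24,19],[28,9],[29,6],[35,9],[36,6],[41,20],[45,0],[46,13],[48,0]]
[[5,20],[9,0],[18,20],[24,19],[28,9],[29,6],[33,9],[37,6],[41,20],[45,0],[46,13],[48,0]]
[[5,20],[9,0],[18,20],[24,19],[28,9],[29,6],[33,9],[36,13],[39,6],[41,20],[45,0],[46,13],[48,0]]
[[5,20],[9,0],[18,20],[24,19],[28,9],[29,6],[33,16],[40,6],[41,20],[45,0],[46,13],[48,0]]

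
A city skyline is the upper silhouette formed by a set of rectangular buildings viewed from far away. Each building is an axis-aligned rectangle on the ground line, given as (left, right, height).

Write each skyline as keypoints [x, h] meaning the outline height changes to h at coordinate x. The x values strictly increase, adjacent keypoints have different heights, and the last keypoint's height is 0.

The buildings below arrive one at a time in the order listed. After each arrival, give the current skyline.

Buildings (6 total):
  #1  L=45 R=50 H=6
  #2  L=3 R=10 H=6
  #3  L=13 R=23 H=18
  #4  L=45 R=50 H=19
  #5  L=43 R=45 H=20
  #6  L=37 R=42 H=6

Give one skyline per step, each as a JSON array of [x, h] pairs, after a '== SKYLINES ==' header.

== SKYLINES ==
[[45,6],[50,0]]
[[3,6],[10,0],[45,6],[50,0]]
[[3,6],[10,0],[13,18],[23,0],[45,6],[50,0]]
[[3,6],[10,0],[13,18],[23,0],[45,19],[50,0]]
[[3,6],[10,0],[13,18],[23,0],[43,20],[45,19],[50,0]]
[[3,6],[10,0],[13,18],[23,0],[37,6],[42,0],[43,20],[45,19],[50,0]]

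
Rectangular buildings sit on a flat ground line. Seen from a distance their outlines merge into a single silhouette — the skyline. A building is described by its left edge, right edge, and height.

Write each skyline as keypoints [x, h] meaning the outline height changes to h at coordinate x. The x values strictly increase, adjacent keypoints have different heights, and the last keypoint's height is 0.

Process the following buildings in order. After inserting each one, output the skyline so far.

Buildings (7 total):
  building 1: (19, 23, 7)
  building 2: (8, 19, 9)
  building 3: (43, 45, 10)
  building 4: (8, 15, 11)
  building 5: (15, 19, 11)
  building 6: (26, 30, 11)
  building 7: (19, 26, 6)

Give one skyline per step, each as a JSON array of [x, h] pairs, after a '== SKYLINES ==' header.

== SKYLINES ==
[[19,7],[23,0]]
[[8,9],[19,7],[23,0]]
[[8,9],[19,7],[23,0],[43,10],[45,0]]
[[8,11],[15,9],[19,7],[23,0],[43,10],[45,0]]
[[8,11],[19,7],[23,0],[43,10],[45,0]]
[[8,11],[19,7],[23,0],[26,11],[30,0],[43,10],[45,0]]
[[8,11],[19,7],[23,6],[26,11],[30,0],[43,10],[45,0]]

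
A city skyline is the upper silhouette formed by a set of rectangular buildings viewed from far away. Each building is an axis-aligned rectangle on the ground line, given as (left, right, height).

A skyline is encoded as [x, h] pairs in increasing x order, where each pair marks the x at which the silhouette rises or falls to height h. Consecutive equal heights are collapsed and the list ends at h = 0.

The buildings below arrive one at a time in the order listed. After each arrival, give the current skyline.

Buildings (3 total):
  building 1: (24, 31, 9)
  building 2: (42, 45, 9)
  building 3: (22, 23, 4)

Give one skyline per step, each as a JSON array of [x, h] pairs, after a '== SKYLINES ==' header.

== SKYLINES ==
[[24,9],[31,0]]
[[24,9],[31,0],[42,9],[45,0]]
[[22,4],[23,0],[24,9],[31,0],[42,9],[45,0]]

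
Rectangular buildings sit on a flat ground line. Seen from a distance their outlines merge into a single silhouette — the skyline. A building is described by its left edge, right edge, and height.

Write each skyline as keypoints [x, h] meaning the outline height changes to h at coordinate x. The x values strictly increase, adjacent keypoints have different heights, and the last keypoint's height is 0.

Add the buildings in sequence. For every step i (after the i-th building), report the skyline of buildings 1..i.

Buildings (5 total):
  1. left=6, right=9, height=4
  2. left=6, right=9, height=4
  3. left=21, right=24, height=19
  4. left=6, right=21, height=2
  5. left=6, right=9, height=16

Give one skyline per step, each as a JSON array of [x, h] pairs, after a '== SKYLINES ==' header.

== SKYLINES ==
[[6,4],[9,0]]
[[6,4],[9,0]]
[[6,4],[9,0],[21,19],[24,0]]
[[6,4],[9,2],[21,19],[24,0]]
[[6,16],[9,2],[21,19],[24,0]]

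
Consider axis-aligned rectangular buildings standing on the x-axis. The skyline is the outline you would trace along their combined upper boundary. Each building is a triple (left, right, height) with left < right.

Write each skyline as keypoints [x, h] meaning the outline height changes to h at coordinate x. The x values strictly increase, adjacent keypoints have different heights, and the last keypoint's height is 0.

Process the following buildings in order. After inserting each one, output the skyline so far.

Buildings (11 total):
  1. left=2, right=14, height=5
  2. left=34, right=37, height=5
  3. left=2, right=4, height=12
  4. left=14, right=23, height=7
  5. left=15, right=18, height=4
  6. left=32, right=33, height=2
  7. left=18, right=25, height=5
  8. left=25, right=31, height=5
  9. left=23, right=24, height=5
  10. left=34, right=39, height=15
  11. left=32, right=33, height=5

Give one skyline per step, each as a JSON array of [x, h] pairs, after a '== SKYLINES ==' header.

== SKYLINES ==
[[2,5],[14,0]]
[[2,5],[14,0],[34,5],[37,0]]
[[2,12],[4,5],[14,0],[34,5],[37,0]]
[[2,12],[4,5],[14,7],[23,0],[34,5],[37,0]]
[[2,12],[4,5],[14,7],[23,0],[34,5],[37,0]]
[[2,12],[4,5],[14,7],[23,0],[32,2],[33,0],[34,5],[37,0]]
[[2,12],[4,5],[14,7],[23,5],[25,0],[32,2],[33,0],[34,5],[37,0]]
[[2,12],[4,5],[14,7],[23,5],[31,0],[32,2],[33,0],[34,5],[37,0]]
[[2,12],[4,5],[14,7],[23,5],[31,0],[32,2],[33,0],[34,5],[37,0]]
[[2,12],[4,5],[14,7],[23,5],[31,0],[32,2],[33,0],[34,15],[39,0]]
[[2,12],[4,5],[14,7],[23,5],[31,0],[32,5],[33,0],[34,15],[39,0]]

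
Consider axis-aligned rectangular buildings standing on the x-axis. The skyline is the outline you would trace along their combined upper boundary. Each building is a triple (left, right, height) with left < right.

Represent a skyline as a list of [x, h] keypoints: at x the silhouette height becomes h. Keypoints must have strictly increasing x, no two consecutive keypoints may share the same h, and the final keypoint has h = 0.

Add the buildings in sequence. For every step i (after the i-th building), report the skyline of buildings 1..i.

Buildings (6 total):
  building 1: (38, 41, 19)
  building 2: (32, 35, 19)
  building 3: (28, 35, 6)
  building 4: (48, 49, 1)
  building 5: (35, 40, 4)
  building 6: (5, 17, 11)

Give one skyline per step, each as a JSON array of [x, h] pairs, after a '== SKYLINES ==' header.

== SKYLINES ==
[[38,19],[41,0]]
[[32,19],[35,0],[38,19],[41,0]]
[[28,6],[32,19],[35,0],[38,19],[41,0]]
[[28,6],[32,19],[35,0],[38,19],[41,0],[48,1],[49,0]]
[[28,6],[32,19],[35,4],[38,19],[41,0],[48,1],[49,0]]
[[5,11],[17,0],[28,6],[32,19],[35,4],[38,19],[41,0],[48,1],[49,0]]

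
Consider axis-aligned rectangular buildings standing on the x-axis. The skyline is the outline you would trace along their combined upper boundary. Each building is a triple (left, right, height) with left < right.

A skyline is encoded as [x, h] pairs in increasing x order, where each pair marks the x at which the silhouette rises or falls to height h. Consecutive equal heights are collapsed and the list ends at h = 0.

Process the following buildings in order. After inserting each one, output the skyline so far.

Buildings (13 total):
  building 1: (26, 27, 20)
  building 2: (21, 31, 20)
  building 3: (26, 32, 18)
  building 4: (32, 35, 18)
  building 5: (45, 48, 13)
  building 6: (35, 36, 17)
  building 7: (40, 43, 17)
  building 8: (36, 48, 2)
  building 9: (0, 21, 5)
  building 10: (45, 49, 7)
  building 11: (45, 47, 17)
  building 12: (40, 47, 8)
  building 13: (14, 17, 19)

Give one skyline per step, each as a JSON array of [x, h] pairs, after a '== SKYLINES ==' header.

== SKYLINES ==
[[26,20],[27,0]]
[[21,20],[31,0]]
[[21,20],[31,18],[32,0]]
[[21,20],[31,18],[35,0]]
[[21,20],[31,18],[35,0],[45,13],[48,0]]
[[21,20],[31,18],[35,17],[36,0],[45,13],[48,0]]
[[21,20],[31,18],[35,17],[36,0],[40,17],[43,0],[45,13],[48,0]]
[[21,20],[31,18],[35,17],[36,2],[40,17],[43,2],[45,13],[48,0]]
[[0,5],[21,20],[31,18],[35,17],[36,2],[40,17],[43,2],[45,13],[48,0]]
[[0,5],[21,20],[31,18],[35,17],[36,2],[40,17],[43,2],[45,13],[48,7],[49,0]]
[[0,5],[21,20],[31,18],[35,17],[36,2],[40,17],[43,2],[45,17],[47,13],[48,7],[49,0]]
[[0,5],[21,20],[31,18],[35,17],[36,2],[40,17],[43,8],[45,17],[47,13],[48,7],[49,0]]
[[0,5],[14,19],[17,5],[21,20],[31,18],[35,17],[36,2],[40,17],[43,8],[45,17],[47,13],[48,7],[49,0]]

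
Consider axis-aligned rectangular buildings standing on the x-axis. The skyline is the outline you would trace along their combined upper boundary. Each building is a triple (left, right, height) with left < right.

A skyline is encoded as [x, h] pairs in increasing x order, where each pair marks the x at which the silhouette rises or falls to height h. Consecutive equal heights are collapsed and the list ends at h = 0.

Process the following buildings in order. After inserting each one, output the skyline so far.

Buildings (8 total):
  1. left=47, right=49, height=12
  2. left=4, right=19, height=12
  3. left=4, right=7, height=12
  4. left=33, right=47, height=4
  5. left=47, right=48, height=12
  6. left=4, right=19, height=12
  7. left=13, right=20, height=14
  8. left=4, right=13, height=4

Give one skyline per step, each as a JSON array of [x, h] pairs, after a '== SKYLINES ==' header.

== SKYLINES ==
[[47,12],[49,0]]
[[4,12],[19,0],[47,12],[49,0]]
[[4,12],[19,0],[47,12],[49,0]]
[[4,12],[19,0],[33,4],[47,12],[49,0]]
[[4,12],[19,0],[33,4],[47,12],[49,0]]
[[4,12],[19,0],[33,4],[47,12],[49,0]]
[[4,12],[13,14],[20,0],[33,4],[47,12],[49,0]]
[[4,12],[13,14],[20,0],[33,4],[47,12],[49,0]]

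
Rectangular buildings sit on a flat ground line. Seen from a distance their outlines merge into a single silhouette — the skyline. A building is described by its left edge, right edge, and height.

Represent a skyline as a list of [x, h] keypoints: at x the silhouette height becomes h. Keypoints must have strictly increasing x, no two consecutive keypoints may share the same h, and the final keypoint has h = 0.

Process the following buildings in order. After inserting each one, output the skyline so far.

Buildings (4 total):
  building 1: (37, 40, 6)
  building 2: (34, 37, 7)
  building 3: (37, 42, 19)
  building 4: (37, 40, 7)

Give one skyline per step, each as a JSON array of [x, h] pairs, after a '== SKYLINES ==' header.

== SKYLINES ==
[[37,6],[40,0]]
[[34,7],[37,6],[40,0]]
[[34,7],[37,19],[42,0]]
[[34,7],[37,19],[42,0]]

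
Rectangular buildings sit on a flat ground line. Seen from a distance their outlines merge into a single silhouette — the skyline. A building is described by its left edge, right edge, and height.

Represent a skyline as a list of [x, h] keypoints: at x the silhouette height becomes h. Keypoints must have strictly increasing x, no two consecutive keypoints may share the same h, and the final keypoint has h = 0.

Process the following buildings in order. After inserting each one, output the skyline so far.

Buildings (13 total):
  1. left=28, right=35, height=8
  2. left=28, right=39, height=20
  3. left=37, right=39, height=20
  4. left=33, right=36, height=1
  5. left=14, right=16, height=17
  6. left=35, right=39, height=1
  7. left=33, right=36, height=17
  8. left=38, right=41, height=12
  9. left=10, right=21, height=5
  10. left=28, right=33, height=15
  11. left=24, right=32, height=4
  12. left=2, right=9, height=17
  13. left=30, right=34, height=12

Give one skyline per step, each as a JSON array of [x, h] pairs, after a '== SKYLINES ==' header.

== SKYLINES ==
[[28,8],[35,0]]
[[28,20],[39,0]]
[[28,20],[39,0]]
[[28,20],[39,0]]
[[14,17],[16,0],[28,20],[39,0]]
[[14,17],[16,0],[28,20],[39,0]]
[[14,17],[16,0],[28,20],[39,0]]
[[14,17],[16,0],[28,20],[39,12],[41,0]]
[[10,5],[14,17],[16,5],[21,0],[28,20],[39,12],[41,0]]
[[10,5],[14,17],[16,5],[21,0],[28,20],[39,12],[41,0]]
[[10,5],[14,17],[16,5],[21,0],[24,4],[28,20],[39,12],[41,0]]
[[2,17],[9,0],[10,5],[14,17],[16,5],[21,0],[24,4],[28,20],[39,12],[41,0]]
[[2,17],[9,0],[10,5],[14,17],[16,5],[21,0],[24,4],[28,20],[39,12],[41,0]]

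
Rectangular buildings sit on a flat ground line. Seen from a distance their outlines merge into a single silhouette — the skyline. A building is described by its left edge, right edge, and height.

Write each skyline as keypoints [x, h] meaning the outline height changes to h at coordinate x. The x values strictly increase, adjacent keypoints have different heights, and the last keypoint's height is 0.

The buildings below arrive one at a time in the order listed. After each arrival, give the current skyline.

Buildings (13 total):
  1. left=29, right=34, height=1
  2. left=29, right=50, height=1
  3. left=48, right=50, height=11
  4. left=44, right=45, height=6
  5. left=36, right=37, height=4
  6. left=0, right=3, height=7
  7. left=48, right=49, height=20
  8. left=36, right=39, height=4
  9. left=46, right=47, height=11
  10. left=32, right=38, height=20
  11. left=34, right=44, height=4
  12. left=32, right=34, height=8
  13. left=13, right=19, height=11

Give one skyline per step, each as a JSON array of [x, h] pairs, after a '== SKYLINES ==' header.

== SKYLINES ==
[[29,1],[34,0]]
[[29,1],[50,0]]
[[29,1],[48,11],[50,0]]
[[29,1],[44,6],[45,1],[48,11],[50,0]]
[[29,1],[36,4],[37,1],[44,6],[45,1],[48,11],[50,0]]
[[0,7],[3,0],[29,1],[36,4],[37,1],[44,6],[45,1],[48,11],[50,0]]
[[0,7],[3,0],[29,1],[36,4],[37,1],[44,6],[45,1],[48,20],[49,11],[50,0]]
[[0,7],[3,0],[29,1],[36,4],[39,1],[44,6],[45,1],[48,20],[49,11],[50,0]]
[[0,7],[3,0],[29,1],[36,4],[39,1],[44,6],[45,1],[46,11],[47,1],[48,20],[49,11],[50,0]]
[[0,7],[3,0],[29,1],[32,20],[38,4],[39,1],[44,6],[45,1],[46,11],[47,1],[48,20],[49,11],[50,0]]
[[0,7],[3,0],[29,1],[32,20],[38,4],[44,6],[45,1],[46,11],[47,1],[48,20],[49,11],[50,0]]
[[0,7],[3,0],[29,1],[32,20],[38,4],[44,6],[45,1],[46,11],[47,1],[48,20],[49,11],[50,0]]
[[0,7],[3,0],[13,11],[19,0],[29,1],[32,20],[38,4],[44,6],[45,1],[46,11],[47,1],[48,20],[49,11],[50,0]]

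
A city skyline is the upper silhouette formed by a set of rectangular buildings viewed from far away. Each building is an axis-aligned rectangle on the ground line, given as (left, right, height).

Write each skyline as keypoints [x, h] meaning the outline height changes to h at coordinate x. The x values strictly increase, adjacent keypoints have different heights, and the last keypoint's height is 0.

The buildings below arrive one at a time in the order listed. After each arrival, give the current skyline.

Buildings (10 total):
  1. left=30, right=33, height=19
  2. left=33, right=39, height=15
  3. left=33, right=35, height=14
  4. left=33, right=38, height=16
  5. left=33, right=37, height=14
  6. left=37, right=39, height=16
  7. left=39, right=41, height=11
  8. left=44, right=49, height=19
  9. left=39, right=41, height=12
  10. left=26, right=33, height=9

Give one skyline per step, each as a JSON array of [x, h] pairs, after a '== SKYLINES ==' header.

== SKYLINES ==
[[30,19],[33,0]]
[[30,19],[33,15],[39,0]]
[[30,19],[33,15],[39,0]]
[[30,19],[33,16],[38,15],[39,0]]
[[30,19],[33,16],[38,15],[39,0]]
[[30,19],[33,16],[39,0]]
[[30,19],[33,16],[39,11],[41,0]]
[[30,19],[33,16],[39,11],[41,0],[44,19],[49,0]]
[[30,19],[33,16],[39,12],[41,0],[44,19],[49,0]]
[[26,9],[30,19],[33,16],[39,12],[41,0],[44,19],[49,0]]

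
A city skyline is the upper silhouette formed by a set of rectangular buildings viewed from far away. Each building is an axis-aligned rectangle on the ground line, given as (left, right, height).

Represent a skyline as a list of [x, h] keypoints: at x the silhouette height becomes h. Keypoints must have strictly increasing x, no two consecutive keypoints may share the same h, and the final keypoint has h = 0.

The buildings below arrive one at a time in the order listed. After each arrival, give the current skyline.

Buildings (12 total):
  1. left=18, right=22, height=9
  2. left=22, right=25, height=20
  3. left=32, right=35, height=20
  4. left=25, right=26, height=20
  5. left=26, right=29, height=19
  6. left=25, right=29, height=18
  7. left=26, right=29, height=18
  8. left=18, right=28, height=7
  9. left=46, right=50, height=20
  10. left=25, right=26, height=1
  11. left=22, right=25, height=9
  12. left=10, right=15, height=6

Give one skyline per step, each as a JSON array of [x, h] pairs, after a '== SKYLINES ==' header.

== SKYLINES ==
[[18,9],[22,0]]
[[18,9],[22,20],[25,0]]
[[18,9],[22,20],[25,0],[32,20],[35,0]]
[[18,9],[22,20],[26,0],[32,20],[35,0]]
[[18,9],[22,20],[26,19],[29,0],[32,20],[35,0]]
[[18,9],[22,20],[26,19],[29,0],[32,20],[35,0]]
[[18,9],[22,20],[26,19],[29,0],[32,20],[35,0]]
[[18,9],[22,20],[26,19],[29,0],[32,20],[35,0]]
[[18,9],[22,20],[26,19],[29,0],[32,20],[35,0],[46,20],[50,0]]
[[18,9],[22,20],[26,19],[29,0],[32,20],[35,0],[46,20],[50,0]]
[[18,9],[22,20],[26,19],[29,0],[32,20],[35,0],[46,20],[50,0]]
[[10,6],[15,0],[18,9],[22,20],[26,19],[29,0],[32,20],[35,0],[46,20],[50,0]]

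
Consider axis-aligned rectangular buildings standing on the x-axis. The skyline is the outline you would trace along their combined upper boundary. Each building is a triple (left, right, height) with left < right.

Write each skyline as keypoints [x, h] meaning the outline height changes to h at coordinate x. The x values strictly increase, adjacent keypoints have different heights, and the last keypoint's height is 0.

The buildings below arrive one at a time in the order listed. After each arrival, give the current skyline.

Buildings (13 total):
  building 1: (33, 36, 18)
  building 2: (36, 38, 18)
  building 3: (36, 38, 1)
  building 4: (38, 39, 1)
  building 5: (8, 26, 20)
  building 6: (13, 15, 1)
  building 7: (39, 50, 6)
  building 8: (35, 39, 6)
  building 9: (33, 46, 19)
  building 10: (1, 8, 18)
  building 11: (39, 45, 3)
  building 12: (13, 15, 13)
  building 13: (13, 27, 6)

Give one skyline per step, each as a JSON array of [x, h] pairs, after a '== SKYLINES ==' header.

== SKYLINES ==
[[33,18],[36,0]]
[[33,18],[38,0]]
[[33,18],[38,0]]
[[33,18],[38,1],[39,0]]
[[8,20],[26,0],[33,18],[38,1],[39,0]]
[[8,20],[26,0],[33,18],[38,1],[39,0]]
[[8,20],[26,0],[33,18],[38,1],[39,6],[50,0]]
[[8,20],[26,0],[33,18],[38,6],[50,0]]
[[8,20],[26,0],[33,19],[46,6],[50,0]]
[[1,18],[8,20],[26,0],[33,19],[46,6],[50,0]]
[[1,18],[8,20],[26,0],[33,19],[46,6],[50,0]]
[[1,18],[8,20],[26,0],[33,19],[46,6],[50,0]]
[[1,18],[8,20],[26,6],[27,0],[33,19],[46,6],[50,0]]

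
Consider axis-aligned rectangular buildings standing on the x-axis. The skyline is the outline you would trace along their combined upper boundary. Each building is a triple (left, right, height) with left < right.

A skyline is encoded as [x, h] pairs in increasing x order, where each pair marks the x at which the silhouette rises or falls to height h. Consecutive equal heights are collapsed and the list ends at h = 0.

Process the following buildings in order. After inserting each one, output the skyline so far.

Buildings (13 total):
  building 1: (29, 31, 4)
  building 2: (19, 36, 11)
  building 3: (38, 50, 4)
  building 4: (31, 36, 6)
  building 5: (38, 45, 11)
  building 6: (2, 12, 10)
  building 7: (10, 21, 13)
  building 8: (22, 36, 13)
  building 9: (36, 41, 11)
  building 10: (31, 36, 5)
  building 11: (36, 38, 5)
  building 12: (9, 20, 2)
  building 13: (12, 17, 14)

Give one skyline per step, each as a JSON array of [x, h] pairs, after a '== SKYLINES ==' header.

== SKYLINES ==
[[29,4],[31,0]]
[[19,11],[36,0]]
[[19,11],[36,0],[38,4],[50,0]]
[[19,11],[36,0],[38,4],[50,0]]
[[19,11],[36,0],[38,11],[45,4],[50,0]]
[[2,10],[12,0],[19,11],[36,0],[38,11],[45,4],[50,0]]
[[2,10],[10,13],[21,11],[36,0],[38,11],[45,4],[50,0]]
[[2,10],[10,13],[21,11],[22,13],[36,0],[38,11],[45,4],[50,0]]
[[2,10],[10,13],[21,11],[22,13],[36,11],[45,4],[50,0]]
[[2,10],[10,13],[21,11],[22,13],[36,11],[45,4],[50,0]]
[[2,10],[10,13],[21,11],[22,13],[36,11],[45,4],[50,0]]
[[2,10],[10,13],[21,11],[22,13],[36,11],[45,4],[50,0]]
[[2,10],[10,13],[12,14],[17,13],[21,11],[22,13],[36,11],[45,4],[50,0]]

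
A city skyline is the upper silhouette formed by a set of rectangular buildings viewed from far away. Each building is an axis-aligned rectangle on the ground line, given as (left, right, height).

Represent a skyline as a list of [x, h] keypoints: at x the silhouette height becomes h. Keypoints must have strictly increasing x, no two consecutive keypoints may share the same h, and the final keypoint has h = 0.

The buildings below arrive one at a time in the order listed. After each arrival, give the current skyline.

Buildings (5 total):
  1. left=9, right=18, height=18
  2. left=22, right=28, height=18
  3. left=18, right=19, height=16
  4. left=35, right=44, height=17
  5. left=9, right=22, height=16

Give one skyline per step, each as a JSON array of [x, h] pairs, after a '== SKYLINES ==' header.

== SKYLINES ==
[[9,18],[18,0]]
[[9,18],[18,0],[22,18],[28,0]]
[[9,18],[18,16],[19,0],[22,18],[28,0]]
[[9,18],[18,16],[19,0],[22,18],[28,0],[35,17],[44,0]]
[[9,18],[18,16],[22,18],[28,0],[35,17],[44,0]]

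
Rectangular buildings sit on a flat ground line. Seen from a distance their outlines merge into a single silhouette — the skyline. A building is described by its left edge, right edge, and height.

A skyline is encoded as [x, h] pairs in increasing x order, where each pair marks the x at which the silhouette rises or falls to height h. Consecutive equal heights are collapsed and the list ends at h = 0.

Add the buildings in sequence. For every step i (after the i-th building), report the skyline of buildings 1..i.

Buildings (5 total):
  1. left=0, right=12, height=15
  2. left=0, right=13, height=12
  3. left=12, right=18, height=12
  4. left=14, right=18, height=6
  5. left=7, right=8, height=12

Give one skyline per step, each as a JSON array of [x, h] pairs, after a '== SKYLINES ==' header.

== SKYLINES ==
[[0,15],[12,0]]
[[0,15],[12,12],[13,0]]
[[0,15],[12,12],[18,0]]
[[0,15],[12,12],[18,0]]
[[0,15],[12,12],[18,0]]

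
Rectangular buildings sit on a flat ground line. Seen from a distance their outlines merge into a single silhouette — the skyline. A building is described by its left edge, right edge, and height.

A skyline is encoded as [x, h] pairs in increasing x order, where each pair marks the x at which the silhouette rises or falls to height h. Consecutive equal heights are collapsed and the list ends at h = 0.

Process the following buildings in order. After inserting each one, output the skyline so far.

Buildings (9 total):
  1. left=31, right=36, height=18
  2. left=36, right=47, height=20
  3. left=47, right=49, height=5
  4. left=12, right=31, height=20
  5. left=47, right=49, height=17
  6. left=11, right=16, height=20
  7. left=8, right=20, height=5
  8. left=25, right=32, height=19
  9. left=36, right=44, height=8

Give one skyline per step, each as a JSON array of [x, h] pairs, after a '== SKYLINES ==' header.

== SKYLINES ==
[[31,18],[36,0]]
[[31,18],[36,20],[47,0]]
[[31,18],[36,20],[47,5],[49,0]]
[[12,20],[31,18],[36,20],[47,5],[49,0]]
[[12,20],[31,18],[36,20],[47,17],[49,0]]
[[11,20],[31,18],[36,20],[47,17],[49,0]]
[[8,5],[11,20],[31,18],[36,20],[47,17],[49,0]]
[[8,5],[11,20],[31,19],[32,18],[36,20],[47,17],[49,0]]
[[8,5],[11,20],[31,19],[32,18],[36,20],[47,17],[49,0]]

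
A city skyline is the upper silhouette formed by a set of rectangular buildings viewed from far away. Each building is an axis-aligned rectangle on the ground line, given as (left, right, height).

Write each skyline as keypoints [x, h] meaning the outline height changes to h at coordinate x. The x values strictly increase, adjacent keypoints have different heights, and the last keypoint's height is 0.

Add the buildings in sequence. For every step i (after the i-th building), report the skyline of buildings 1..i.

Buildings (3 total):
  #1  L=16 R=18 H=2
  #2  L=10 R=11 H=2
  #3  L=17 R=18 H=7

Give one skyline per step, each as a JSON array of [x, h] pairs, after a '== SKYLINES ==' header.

== SKYLINES ==
[[16,2],[18,0]]
[[10,2],[11,0],[16,2],[18,0]]
[[10,2],[11,0],[16,2],[17,7],[18,0]]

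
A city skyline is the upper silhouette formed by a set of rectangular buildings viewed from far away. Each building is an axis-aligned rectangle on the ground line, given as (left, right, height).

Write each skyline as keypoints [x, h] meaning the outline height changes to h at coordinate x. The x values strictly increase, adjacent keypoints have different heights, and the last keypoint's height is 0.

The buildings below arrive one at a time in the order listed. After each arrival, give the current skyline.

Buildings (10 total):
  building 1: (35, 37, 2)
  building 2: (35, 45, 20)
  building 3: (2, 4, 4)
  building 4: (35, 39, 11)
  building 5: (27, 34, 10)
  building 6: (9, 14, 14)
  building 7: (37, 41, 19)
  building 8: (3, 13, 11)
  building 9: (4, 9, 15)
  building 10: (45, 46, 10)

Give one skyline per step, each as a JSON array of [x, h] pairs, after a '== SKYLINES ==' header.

== SKYLINES ==
[[35,2],[37,0]]
[[35,20],[45,0]]
[[2,4],[4,0],[35,20],[45,0]]
[[2,4],[4,0],[35,20],[45,0]]
[[2,4],[4,0],[27,10],[34,0],[35,20],[45,0]]
[[2,4],[4,0],[9,14],[14,0],[27,10],[34,0],[35,20],[45,0]]
[[2,4],[4,0],[9,14],[14,0],[27,10],[34,0],[35,20],[45,0]]
[[2,4],[3,11],[9,14],[14,0],[27,10],[34,0],[35,20],[45,0]]
[[2,4],[3,11],[4,15],[9,14],[14,0],[27,10],[34,0],[35,20],[45,0]]
[[2,4],[3,11],[4,15],[9,14],[14,0],[27,10],[34,0],[35,20],[45,10],[46,0]]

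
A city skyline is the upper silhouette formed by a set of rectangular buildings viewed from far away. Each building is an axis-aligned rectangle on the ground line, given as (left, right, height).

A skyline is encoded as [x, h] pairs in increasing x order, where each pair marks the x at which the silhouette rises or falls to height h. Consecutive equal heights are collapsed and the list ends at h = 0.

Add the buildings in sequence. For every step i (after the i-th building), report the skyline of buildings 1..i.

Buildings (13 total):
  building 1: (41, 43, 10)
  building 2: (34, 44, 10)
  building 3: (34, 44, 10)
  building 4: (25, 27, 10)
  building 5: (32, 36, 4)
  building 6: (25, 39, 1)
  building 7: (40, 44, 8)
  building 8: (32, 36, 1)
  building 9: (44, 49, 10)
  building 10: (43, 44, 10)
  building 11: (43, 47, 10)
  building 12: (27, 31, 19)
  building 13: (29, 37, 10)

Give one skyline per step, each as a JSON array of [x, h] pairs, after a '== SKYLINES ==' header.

== SKYLINES ==
[[41,10],[43,0]]
[[34,10],[44,0]]
[[34,10],[44,0]]
[[25,10],[27,0],[34,10],[44,0]]
[[25,10],[27,0],[32,4],[34,10],[44,0]]
[[25,10],[27,1],[32,4],[34,10],[44,0]]
[[25,10],[27,1],[32,4],[34,10],[44,0]]
[[25,10],[27,1],[32,4],[34,10],[44,0]]
[[25,10],[27,1],[32,4],[34,10],[49,0]]
[[25,10],[27,1],[32,4],[34,10],[49,0]]
[[25,10],[27,1],[32,4],[34,10],[49,0]]
[[25,10],[27,19],[31,1],[32,4],[34,10],[49,0]]
[[25,10],[27,19],[31,10],[49,0]]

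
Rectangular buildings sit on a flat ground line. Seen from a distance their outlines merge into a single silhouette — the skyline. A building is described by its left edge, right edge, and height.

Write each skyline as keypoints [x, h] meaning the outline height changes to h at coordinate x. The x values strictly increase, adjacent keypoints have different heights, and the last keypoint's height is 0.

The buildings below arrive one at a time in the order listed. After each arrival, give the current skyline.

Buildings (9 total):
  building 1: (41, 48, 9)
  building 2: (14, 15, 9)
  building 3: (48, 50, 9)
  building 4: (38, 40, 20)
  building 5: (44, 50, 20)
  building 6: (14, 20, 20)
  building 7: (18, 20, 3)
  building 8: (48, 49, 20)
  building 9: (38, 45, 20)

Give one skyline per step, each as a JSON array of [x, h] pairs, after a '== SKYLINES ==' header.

== SKYLINES ==
[[41,9],[48,0]]
[[14,9],[15,0],[41,9],[48,0]]
[[14,9],[15,0],[41,9],[50,0]]
[[14,9],[15,0],[38,20],[40,0],[41,9],[50,0]]
[[14,9],[15,0],[38,20],[40,0],[41,9],[44,20],[50,0]]
[[14,20],[20,0],[38,20],[40,0],[41,9],[44,20],[50,0]]
[[14,20],[20,0],[38,20],[40,0],[41,9],[44,20],[50,0]]
[[14,20],[20,0],[38,20],[40,0],[41,9],[44,20],[50,0]]
[[14,20],[20,0],[38,20],[50,0]]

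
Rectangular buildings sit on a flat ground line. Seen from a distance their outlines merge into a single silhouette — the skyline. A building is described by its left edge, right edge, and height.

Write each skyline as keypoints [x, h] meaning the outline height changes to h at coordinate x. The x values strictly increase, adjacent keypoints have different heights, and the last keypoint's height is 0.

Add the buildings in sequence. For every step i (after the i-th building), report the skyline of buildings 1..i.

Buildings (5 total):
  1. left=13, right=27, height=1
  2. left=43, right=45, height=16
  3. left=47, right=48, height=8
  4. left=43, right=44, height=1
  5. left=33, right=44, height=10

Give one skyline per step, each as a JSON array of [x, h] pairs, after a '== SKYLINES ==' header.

== SKYLINES ==
[[13,1],[27,0]]
[[13,1],[27,0],[43,16],[45,0]]
[[13,1],[27,0],[43,16],[45,0],[47,8],[48,0]]
[[13,1],[27,0],[43,16],[45,0],[47,8],[48,0]]
[[13,1],[27,0],[33,10],[43,16],[45,0],[47,8],[48,0]]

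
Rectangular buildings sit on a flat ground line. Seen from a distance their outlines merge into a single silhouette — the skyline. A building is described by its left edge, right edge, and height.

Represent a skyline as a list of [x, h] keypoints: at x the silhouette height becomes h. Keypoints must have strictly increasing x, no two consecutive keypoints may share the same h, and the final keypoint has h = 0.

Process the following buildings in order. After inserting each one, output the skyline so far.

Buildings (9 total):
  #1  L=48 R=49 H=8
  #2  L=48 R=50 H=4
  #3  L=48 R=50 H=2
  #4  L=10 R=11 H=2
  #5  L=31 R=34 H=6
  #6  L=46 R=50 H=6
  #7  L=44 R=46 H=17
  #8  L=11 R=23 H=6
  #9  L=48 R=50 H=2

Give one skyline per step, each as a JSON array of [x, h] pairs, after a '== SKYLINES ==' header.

== SKYLINES ==
[[48,8],[49,0]]
[[48,8],[49,4],[50,0]]
[[48,8],[49,4],[50,0]]
[[10,2],[11,0],[48,8],[49,4],[50,0]]
[[10,2],[11,0],[31,6],[34,0],[48,8],[49,4],[50,0]]
[[10,2],[11,0],[31,6],[34,0],[46,6],[48,8],[49,6],[50,0]]
[[10,2],[11,0],[31,6],[34,0],[44,17],[46,6],[48,8],[49,6],[50,0]]
[[10,2],[11,6],[23,0],[31,6],[34,0],[44,17],[46,6],[48,8],[49,6],[50,0]]
[[10,2],[11,6],[23,0],[31,6],[34,0],[44,17],[46,6],[48,8],[49,6],[50,0]]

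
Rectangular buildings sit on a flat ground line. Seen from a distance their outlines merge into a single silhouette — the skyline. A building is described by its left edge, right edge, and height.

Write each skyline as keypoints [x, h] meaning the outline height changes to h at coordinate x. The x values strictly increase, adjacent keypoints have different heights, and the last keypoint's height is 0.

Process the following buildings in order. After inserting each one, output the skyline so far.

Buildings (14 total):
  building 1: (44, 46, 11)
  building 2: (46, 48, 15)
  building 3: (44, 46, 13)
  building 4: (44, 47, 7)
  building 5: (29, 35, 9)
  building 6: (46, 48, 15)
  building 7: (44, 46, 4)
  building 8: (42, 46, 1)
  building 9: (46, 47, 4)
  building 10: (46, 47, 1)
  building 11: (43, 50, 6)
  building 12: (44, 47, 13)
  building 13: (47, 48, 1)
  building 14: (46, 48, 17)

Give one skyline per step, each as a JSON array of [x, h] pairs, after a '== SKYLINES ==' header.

== SKYLINES ==
[[44,11],[46,0]]
[[44,11],[46,15],[48,0]]
[[44,13],[46,15],[48,0]]
[[44,13],[46,15],[48,0]]
[[29,9],[35,0],[44,13],[46,15],[48,0]]
[[29,9],[35,0],[44,13],[46,15],[48,0]]
[[29,9],[35,0],[44,13],[46,15],[48,0]]
[[29,9],[35,0],[42,1],[44,13],[46,15],[48,0]]
[[29,9],[35,0],[42,1],[44,13],[46,15],[48,0]]
[[29,9],[35,0],[42,1],[44,13],[46,15],[48,0]]
[[29,9],[35,0],[42,1],[43,6],[44,13],[46,15],[48,6],[50,0]]
[[29,9],[35,0],[42,1],[43,6],[44,13],[46,15],[48,6],[50,0]]
[[29,9],[35,0],[42,1],[43,6],[44,13],[46,15],[48,6],[50,0]]
[[29,9],[35,0],[42,1],[43,6],[44,13],[46,17],[48,6],[50,0]]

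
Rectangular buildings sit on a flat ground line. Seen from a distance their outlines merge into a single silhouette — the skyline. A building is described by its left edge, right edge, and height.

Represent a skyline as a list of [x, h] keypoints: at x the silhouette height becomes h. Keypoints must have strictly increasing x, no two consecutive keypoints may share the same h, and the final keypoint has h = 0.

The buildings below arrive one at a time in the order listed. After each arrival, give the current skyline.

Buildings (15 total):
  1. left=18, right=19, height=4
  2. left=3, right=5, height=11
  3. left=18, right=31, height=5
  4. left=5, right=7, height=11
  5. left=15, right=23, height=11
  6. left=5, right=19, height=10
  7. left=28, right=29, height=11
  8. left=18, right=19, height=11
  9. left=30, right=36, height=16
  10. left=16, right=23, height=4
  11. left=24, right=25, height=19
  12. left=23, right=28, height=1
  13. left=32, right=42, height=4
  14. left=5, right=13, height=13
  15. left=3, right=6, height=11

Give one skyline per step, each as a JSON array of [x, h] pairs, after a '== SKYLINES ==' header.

== SKYLINES ==
[[18,4],[19,0]]
[[3,11],[5,0],[18,4],[19,0]]
[[3,11],[5,0],[18,5],[31,0]]
[[3,11],[7,0],[18,5],[31,0]]
[[3,11],[7,0],[15,11],[23,5],[31,0]]
[[3,11],[7,10],[15,11],[23,5],[31,0]]
[[3,11],[7,10],[15,11],[23,5],[28,11],[29,5],[31,0]]
[[3,11],[7,10],[15,11],[23,5],[28,11],[29,5],[31,0]]
[[3,11],[7,10],[15,11],[23,5],[28,11],[29,5],[30,16],[36,0]]
[[3,11],[7,10],[15,11],[23,5],[28,11],[29,5],[30,16],[36,0]]
[[3,11],[7,10],[15,11],[23,5],[24,19],[25,5],[28,11],[29,5],[30,16],[36,0]]
[[3,11],[7,10],[15,11],[23,5],[24,19],[25,5],[28,11],[29,5],[30,16],[36,0]]
[[3,11],[7,10],[15,11],[23,5],[24,19],[25,5],[28,11],[29,5],[30,16],[36,4],[42,0]]
[[3,11],[5,13],[13,10],[15,11],[23,5],[24,19],[25,5],[28,11],[29,5],[30,16],[36,4],[42,0]]
[[3,11],[5,13],[13,10],[15,11],[23,5],[24,19],[25,5],[28,11],[29,5],[30,16],[36,4],[42,0]]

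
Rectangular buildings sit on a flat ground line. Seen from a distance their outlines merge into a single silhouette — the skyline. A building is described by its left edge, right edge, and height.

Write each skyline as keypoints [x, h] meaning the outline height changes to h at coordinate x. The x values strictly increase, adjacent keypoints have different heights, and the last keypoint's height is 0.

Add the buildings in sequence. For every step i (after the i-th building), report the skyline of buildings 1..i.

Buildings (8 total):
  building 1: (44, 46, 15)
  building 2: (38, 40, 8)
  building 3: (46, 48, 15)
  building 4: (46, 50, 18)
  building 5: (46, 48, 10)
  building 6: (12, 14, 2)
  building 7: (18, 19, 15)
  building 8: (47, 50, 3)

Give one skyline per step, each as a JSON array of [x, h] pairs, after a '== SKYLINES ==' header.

== SKYLINES ==
[[44,15],[46,0]]
[[38,8],[40,0],[44,15],[46,0]]
[[38,8],[40,0],[44,15],[48,0]]
[[38,8],[40,0],[44,15],[46,18],[50,0]]
[[38,8],[40,0],[44,15],[46,18],[50,0]]
[[12,2],[14,0],[38,8],[40,0],[44,15],[46,18],[50,0]]
[[12,2],[14,0],[18,15],[19,0],[38,8],[40,0],[44,15],[46,18],[50,0]]
[[12,2],[14,0],[18,15],[19,0],[38,8],[40,0],[44,15],[46,18],[50,0]]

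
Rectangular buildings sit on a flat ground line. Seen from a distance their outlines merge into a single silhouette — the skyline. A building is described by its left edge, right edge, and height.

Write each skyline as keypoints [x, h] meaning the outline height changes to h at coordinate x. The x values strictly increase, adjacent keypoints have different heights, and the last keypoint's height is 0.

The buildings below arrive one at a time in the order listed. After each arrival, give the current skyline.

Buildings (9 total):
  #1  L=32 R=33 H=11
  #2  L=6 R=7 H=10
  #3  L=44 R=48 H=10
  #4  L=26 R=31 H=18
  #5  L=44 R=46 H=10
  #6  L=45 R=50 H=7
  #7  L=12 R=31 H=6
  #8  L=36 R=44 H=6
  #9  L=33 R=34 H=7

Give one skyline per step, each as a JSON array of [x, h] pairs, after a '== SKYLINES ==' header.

== SKYLINES ==
[[32,11],[33,0]]
[[6,10],[7,0],[32,11],[33,0]]
[[6,10],[7,0],[32,11],[33,0],[44,10],[48,0]]
[[6,10],[7,0],[26,18],[31,0],[32,11],[33,0],[44,10],[48,0]]
[[6,10],[7,0],[26,18],[31,0],[32,11],[33,0],[44,10],[48,0]]
[[6,10],[7,0],[26,18],[31,0],[32,11],[33,0],[44,10],[48,7],[50,0]]
[[6,10],[7,0],[12,6],[26,18],[31,0],[32,11],[33,0],[44,10],[48,7],[50,0]]
[[6,10],[7,0],[12,6],[26,18],[31,0],[32,11],[33,0],[36,6],[44,10],[48,7],[50,0]]
[[6,10],[7,0],[12,6],[26,18],[31,0],[32,11],[33,7],[34,0],[36,6],[44,10],[48,7],[50,0]]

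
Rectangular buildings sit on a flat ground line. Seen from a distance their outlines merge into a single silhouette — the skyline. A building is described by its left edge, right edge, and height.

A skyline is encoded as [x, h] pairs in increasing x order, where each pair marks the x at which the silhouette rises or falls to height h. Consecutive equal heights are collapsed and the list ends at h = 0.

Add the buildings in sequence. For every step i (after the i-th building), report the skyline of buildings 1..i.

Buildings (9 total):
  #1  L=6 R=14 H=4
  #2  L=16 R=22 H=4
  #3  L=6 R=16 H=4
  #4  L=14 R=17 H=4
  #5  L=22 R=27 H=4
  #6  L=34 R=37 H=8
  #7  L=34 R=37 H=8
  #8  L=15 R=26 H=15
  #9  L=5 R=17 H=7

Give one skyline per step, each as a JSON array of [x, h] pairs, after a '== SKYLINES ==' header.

== SKYLINES ==
[[6,4],[14,0]]
[[6,4],[14,0],[16,4],[22,0]]
[[6,4],[22,0]]
[[6,4],[22,0]]
[[6,4],[27,0]]
[[6,4],[27,0],[34,8],[37,0]]
[[6,4],[27,0],[34,8],[37,0]]
[[6,4],[15,15],[26,4],[27,0],[34,8],[37,0]]
[[5,7],[15,15],[26,4],[27,0],[34,8],[37,0]]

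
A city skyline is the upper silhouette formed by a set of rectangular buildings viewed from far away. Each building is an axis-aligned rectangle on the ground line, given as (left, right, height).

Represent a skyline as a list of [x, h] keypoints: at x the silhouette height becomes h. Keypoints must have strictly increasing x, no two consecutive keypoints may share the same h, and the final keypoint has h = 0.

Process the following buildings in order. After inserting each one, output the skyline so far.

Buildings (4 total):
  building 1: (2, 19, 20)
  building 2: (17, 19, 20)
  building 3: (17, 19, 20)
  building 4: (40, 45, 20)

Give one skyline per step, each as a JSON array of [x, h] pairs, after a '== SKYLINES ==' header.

== SKYLINES ==
[[2,20],[19,0]]
[[2,20],[19,0]]
[[2,20],[19,0]]
[[2,20],[19,0],[40,20],[45,0]]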